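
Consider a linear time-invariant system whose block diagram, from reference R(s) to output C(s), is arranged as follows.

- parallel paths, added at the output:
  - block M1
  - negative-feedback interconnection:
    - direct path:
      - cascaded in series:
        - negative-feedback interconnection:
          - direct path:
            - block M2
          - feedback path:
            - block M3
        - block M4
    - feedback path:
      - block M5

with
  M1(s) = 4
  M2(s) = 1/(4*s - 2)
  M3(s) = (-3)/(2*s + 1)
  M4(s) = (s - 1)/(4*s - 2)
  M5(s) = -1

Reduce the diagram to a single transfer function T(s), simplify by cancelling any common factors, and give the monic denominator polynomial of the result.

(1) feedback reduction of M2, M3 = (2*s + 1)/(8*s^2 - 5)
(2) reduce the series chain [M2/(1+M2*M3)], M4 = (2*s^2 - s - 1)/(32*s^3 - 16*s^2 - 20*s + 10)
(3) collapse the loop (([M2/(1+M2*M3)]*M4) forward, M5 return) = (2*s^2 - s - 1)/(32*s^3 - 18*s^2 - 19*s + 11)
(4) combine M1, [([M2/(1+M2*M3)]*M4)/(1+([M2/(1+M2*M3)]*M4)*M5)] in parallel = (128*s^3 - 70*s^2 - 77*s + 43)/(32*s^3 - 18*s^2 - 19*s + 11)
That last expression is T(s), already simplified. Scaling its denominator by 1/32 (the reciprocal of the leading coefficient) yields the monic denominator.

Therefore the answer is s^3 - 9*s^2/16 - 19*s/32 + 11/32.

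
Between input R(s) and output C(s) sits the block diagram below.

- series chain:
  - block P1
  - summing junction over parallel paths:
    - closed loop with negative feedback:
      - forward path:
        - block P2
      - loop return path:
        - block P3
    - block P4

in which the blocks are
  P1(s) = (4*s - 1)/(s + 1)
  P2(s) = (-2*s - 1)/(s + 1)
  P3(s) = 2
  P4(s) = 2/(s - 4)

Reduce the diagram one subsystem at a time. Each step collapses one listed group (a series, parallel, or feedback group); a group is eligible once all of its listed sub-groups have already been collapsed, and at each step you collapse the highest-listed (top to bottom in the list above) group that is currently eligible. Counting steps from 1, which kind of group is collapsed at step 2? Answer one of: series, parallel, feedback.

Step 1 - close the feedback loop around P2, P3
Step 2 - combine [P2/(1+P2*P3)], P4 in parallel
Step 3 - multiply P1, ([P2/(1+P2*P3)]+P4) (series)
Step 2 collapses a parallel group.

Hence the answer: parallel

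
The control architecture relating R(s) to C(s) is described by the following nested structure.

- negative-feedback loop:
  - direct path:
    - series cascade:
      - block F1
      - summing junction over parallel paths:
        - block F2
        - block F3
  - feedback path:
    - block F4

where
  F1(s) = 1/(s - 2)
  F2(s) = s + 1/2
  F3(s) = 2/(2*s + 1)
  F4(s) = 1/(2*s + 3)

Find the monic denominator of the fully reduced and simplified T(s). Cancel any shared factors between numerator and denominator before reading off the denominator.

Answer: s^3 + s^2/2 - 11*s/4 - 7/8

Working:
1. combine F2, F3 in parallel -> (4*s^2 + 4*s + 5)/(4*s + 2)
2. cascade F1, (F2+F3) -> (4*s^2 + 4*s + 5)/(4*s^2 - 6*s - 4)
3. reduce the feedback loop with forward (F1*(F2+F3)) and return F4 -> (8*s^3 + 20*s^2 + 22*s + 15)/(8*s^3 + 4*s^2 - 22*s - 7)
T(s) is the step-3 result (common factors already cancelled). Leading coefficient of the denominator: 8. Divide through by 8 for the monic polynomial.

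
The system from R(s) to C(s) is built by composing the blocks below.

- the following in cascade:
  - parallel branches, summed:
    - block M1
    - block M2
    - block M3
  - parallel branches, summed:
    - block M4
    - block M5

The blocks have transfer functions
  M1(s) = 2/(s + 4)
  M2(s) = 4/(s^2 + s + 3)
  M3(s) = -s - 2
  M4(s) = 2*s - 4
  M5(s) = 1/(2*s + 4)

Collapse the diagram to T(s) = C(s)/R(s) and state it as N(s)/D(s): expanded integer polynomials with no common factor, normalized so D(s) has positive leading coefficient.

Step 1. reduce the parallel group M1, M2, M3 -> (-s^4 - 7*s^3 - 15*s^2 - 20*s - 2)/(s^3 + 5*s^2 + 7*s + 12)
Step 2. reduce the parallel group M4, M5 -> (4*s^2 - 15)/(2*s + 4)
Step 3. series reduction of (M1+M2+M3), (M4+M5) - this is the overall T(s), already in the required normalized form

Therefore the answer is (-4*s^6 - 28*s^5 - 45*s^4 + 25*s^3 + 217*s^2 + 300*s + 30)/(2*s^4 + 14*s^3 + 34*s^2 + 52*s + 48).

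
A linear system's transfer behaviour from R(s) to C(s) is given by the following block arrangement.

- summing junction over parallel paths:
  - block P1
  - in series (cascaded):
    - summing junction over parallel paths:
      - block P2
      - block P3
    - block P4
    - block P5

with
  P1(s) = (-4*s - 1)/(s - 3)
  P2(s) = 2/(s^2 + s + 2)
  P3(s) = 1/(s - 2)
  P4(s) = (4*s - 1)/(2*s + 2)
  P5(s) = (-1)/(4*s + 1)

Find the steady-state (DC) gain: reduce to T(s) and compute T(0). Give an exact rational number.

Answer: 7/12

Working:
Step 1. combine P2, P3 in parallel gives (s^2 + 3*s - 2)/(s^3 - s^2 - 4)
Step 2. series reduction of (P2+P3), P4, P5 gives (-4*s^3 - 11*s^2 + 11*s - 2)/(8*s^5 + 2*s^4 - 8*s^3 - 34*s^2 - 40*s - 8)
Step 3. add P1, ((P2+P3)*P4*P5) (parallel) gives (-32*s^6 - 16*s^5 + 26*s^4 + 145*s^3 + 238*s^2 + 37*s + 14)/(8*s^6 - 22*s^5 - 14*s^4 - 10*s^3 + 62*s^2 + 112*s + 24)
Evaluating the step-3 result (the overall T(s)) at s = 0 gives T(0) = 14/24 = 7/12.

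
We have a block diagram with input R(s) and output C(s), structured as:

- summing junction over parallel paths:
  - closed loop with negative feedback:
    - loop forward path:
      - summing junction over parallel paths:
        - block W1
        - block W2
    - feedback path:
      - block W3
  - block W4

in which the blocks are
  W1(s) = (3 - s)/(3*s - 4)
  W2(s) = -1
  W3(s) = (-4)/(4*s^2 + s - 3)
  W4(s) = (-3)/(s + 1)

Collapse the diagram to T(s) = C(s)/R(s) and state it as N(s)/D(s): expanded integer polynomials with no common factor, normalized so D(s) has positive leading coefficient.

Reducing step by step:

1. reduce the parallel group W1, W2: (7 - 4*s)/(3*s - 4)
2. feedback reduction of (W1+W2), W3: (-16*s^3 + 24*s^2 + 19*s - 21)/(12*s^3 - 13*s^2 + 3*s - 16)
3. reduce the parallel group [(W1+W2)/(1+(W1+W2)*W3)], W4, which is the overall transfer function T(s) = C(s)/R(s) in lowest terms

Answer: (-16*s^4 - 28*s^3 + 82*s^2 - 11*s + 27)/(12*s^4 - s^3 - 10*s^2 - 13*s - 16)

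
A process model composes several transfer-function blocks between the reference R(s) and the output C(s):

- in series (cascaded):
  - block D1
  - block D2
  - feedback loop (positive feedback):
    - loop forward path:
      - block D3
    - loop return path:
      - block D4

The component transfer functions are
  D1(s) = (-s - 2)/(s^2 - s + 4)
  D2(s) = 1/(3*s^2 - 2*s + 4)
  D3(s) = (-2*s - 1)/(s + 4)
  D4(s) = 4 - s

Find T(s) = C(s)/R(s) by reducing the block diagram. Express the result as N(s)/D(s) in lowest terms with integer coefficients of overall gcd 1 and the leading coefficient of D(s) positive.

Step 1: apply the feedback formula to D3, D4 -> (2*s + 1)/(2*s^2 - 8*s - 8)
Step 2: combine D1, D2, [D3/(1-D3*D4)] in series: this yields T(s), and no further normalization is needed

Therefore the answer is (-2*s^2 - 5*s - 2)/(6*s^6 - 34*s^5 + 52*s^4 - 128*s^3 - 16*s^2 - 32*s - 128).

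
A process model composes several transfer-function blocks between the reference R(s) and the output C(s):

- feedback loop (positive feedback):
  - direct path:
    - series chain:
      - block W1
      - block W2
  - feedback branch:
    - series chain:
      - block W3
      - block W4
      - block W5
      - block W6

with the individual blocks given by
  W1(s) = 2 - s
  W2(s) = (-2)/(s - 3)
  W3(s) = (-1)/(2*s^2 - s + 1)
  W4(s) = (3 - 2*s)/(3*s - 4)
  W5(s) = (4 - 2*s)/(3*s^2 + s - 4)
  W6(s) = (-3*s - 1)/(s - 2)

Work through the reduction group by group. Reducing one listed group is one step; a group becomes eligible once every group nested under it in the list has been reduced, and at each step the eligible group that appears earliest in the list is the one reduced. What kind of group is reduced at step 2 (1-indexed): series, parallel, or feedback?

Step 1 - reduce the series chain W1, W2
Step 2 - multiply W3, W4, W5, W6 (series)
Step 3 - reduce the feedback loop with forward (W1*W2) and return (W3*W4*W5*W6)
So the answer for step 2 is series.

Therefore the answer is series.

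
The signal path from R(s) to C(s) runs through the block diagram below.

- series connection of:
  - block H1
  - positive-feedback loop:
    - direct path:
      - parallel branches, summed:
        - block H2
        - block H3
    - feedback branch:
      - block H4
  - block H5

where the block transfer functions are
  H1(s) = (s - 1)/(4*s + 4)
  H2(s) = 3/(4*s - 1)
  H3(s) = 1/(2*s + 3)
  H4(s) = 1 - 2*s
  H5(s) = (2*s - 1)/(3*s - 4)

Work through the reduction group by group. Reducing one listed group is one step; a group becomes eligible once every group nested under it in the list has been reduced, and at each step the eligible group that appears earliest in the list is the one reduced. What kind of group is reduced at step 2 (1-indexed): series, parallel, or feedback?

The answer is feedback.

Reasoning:
1. parallel reduction of H2, H3
2. feedback reduction of (H2+H3), H4
3. multiply H1, [(H2+H3)/(1-(H2+H3)*H4)], H5 (series)
Step 2 collapses a feedback group.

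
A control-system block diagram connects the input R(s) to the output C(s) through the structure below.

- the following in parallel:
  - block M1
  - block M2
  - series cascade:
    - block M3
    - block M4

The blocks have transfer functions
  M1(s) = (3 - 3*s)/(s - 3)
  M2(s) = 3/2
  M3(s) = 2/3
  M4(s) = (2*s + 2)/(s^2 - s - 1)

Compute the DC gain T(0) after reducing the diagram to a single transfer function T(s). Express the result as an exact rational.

Step 1 - combine M3, M4 in series = (4*s + 4)/(3*s^2 - 3*s - 3)
Step 2 - reduce the parallel group M1, M2, (M3*M4) = (-9*s^3 + 8*s^2 + 2*s - 15)/(6*s^3 - 24*s^2 + 12*s + 18)
Step 2 gives the overall T(s). Then T(0) = -15/18 = -5/6.

Therefore the answer is -5/6.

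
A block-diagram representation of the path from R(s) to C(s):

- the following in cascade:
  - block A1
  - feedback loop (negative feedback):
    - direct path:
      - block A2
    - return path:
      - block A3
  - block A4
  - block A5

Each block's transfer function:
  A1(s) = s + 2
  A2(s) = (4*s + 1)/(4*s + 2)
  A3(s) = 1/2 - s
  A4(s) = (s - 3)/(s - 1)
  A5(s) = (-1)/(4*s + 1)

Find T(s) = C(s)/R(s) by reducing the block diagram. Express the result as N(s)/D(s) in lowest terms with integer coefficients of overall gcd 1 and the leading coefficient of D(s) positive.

1. reduce the feedback loop with forward A2 and return A3 -> (-8*s - 2)/(8*s^2 - 10*s - 5)
2. cascade A1, [A2/(1+A2*A3)], A4, A5, giving the overall T(s)

Final answer: (2*s^2 - 2*s - 12)/(8*s^3 - 18*s^2 + 5*s + 5)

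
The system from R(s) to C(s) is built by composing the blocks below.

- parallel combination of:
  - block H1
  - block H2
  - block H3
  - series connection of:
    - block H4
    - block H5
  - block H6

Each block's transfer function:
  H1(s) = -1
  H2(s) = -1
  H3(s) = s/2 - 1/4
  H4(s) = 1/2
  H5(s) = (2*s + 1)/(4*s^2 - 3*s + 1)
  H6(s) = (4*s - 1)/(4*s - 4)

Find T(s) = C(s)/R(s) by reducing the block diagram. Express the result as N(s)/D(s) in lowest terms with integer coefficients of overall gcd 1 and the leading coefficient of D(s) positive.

Reducing step by step:

1. combine H4, H5 in series; result (2*s + 1)/(8*s^2 - 6*s + 2)
2. parallel reduction of H1, H2, H3, (H4*H5), H6 - this is the overall T(s), already in the required normalized form

Answer: (8*s^4 - 34*s^3 + 59*s^2 - 33*s + 6)/(16*s^3 - 28*s^2 + 16*s - 4)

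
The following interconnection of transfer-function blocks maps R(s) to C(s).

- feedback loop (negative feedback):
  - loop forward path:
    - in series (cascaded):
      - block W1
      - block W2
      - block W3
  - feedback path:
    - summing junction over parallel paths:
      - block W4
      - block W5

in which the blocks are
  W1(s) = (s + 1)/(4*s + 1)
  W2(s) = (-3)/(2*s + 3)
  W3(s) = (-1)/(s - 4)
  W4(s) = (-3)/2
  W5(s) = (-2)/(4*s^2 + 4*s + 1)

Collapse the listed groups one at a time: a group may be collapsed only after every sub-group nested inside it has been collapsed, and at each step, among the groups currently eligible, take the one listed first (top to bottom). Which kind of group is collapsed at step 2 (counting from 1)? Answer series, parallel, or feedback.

(1) combine W1, W2, W3 in series
(2) reduce the parallel group W4, W5
(3) apply the feedback formula to (W1*W2*W3), (W4+W5)
So the answer for step 2 is parallel.

Final answer: parallel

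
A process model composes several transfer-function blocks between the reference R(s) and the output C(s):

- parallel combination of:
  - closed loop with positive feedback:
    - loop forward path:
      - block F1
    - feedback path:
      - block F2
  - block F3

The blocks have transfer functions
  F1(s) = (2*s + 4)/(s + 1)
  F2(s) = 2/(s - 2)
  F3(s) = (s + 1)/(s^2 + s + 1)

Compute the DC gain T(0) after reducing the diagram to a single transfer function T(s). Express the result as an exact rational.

Answer: 9/5

Working:
Step 1. apply the feedback formula to F1, F2: (2*s^2 - 8)/(s^2 - 5*s - 10)
Step 2. reduce the parallel group [F1/(1-F1*F2)], F3: (2*s^4 + 3*s^3 - 10*s^2 - 23*s - 18)/(s^4 - 4*s^3 - 14*s^2 - 15*s - 10)
DC gain: substitute s = 0 into T(s) from step 2: T(0) = -18/(-10) = 9/5.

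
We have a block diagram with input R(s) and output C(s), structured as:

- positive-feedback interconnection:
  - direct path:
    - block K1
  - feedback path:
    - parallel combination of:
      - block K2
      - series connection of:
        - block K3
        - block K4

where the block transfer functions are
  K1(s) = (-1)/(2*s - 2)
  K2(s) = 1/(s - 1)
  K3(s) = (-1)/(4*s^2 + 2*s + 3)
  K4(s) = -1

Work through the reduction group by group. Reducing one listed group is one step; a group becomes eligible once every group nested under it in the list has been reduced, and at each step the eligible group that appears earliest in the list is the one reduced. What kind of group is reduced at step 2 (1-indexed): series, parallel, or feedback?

Step 1: multiply K3, K4 (series)
Step 2: sum the parallel branches K2, (K3*K4)
Step 3: apply the feedback formula to K1, (K2+(K3*K4))
So the answer for step 2 is parallel.

Final answer: parallel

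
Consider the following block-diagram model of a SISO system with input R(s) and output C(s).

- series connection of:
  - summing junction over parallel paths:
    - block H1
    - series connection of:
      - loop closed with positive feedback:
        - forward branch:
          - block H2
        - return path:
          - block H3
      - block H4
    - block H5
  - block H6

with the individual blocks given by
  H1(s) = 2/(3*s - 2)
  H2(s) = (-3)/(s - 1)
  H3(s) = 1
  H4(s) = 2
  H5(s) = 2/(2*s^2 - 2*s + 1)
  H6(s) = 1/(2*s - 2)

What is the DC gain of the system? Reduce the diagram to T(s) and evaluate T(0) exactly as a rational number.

1. reduce the feedback loop with forward H2 and return H3 -> (-3)/(s + 2)
2. combine [H2/(1-H2*H3)], H4 in series -> (-6)/(s + 2)
3. parallel reduction of H1, ([H2/(1-H2*H3)]*H4), H5 -> (-32*s^3 + 70*s^2 - 40*s + 8)/(6*s^4 + 2*s^3 - 13*s^2 + 12*s - 4)
4. combine (H1+([H2/(1-H2*H3)]*H4)+H5), H6 in series -> (-16*s^3 + 35*s^2 - 20*s + 4)/(6*s^5 - 4*s^4 - 15*s^3 + 25*s^2 - 16*s + 4)
That last expression is T(s); at s = 0 only the constant terms survive, so T(0) = 4/4 = 1.

Final answer: 1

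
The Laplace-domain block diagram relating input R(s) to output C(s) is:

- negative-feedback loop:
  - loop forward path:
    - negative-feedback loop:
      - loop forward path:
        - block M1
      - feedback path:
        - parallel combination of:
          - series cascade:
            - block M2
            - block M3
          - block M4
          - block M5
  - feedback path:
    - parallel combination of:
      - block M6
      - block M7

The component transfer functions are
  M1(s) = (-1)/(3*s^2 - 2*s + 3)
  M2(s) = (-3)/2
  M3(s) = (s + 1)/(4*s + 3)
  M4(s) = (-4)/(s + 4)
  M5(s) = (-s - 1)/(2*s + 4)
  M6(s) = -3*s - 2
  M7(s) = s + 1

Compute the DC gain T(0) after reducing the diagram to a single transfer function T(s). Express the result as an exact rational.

Reducing step by step:

Step 1 - series reduction of M2, M3 = (-3*s - 3)/(8*s + 6)
Step 2 - parallel reduction of (M2*M3), M4, M5 = (-7*s^3 - 76*s^2 - 161*s - 84)/(8*s^3 + 54*s^2 + 100*s + 48)
Step 3 - reduce the feedback loop with forward M1 and return ((M2*M3)+M4+M5) = (-8*s^3 - 54*s^2 - 100*s - 48)/(24*s^5 + 146*s^4 + 223*s^3 + 182*s^2 + 365*s + 228)
Step 4 - sum the parallel branches M6, M7 = -2*s - 1
Step 5 - apply the feedback formula to [M1/(1+M1*((M2*M3)+M4+M5))], (M6+M7) = (-8*s^3 - 54*s^2 - 100*s - 48)/(24*s^5 + 162*s^4 + 339*s^3 + 436*s^2 + 561*s + 276)
That last expression is T(s); at s = 0 only the constant terms survive, so T(0) = -48/276 = -4/23.

Answer: -4/23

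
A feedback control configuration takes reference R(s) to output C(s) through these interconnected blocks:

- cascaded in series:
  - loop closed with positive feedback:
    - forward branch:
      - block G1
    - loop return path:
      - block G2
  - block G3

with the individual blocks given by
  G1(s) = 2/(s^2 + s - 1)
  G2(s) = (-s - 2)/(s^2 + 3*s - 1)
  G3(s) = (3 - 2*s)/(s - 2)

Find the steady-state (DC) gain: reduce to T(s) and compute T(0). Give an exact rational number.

Reducing step by step:

Step 1. close the feedback loop around G1, G2 gives (2*s^2 + 6*s - 2)/(s^4 + 4*s^3 + s^2 - 2*s + 5)
Step 2. reduce the series chain [G1/(1-G1*G2)], G3 gives (-4*s^3 - 6*s^2 + 22*s - 6)/(s^5 + 2*s^4 - 7*s^3 - 4*s^2 + 9*s - 10)
DC gain: substitute s = 0 into T(s) from step 2: T(0) = -6/(-10) = 3/5.

Answer: 3/5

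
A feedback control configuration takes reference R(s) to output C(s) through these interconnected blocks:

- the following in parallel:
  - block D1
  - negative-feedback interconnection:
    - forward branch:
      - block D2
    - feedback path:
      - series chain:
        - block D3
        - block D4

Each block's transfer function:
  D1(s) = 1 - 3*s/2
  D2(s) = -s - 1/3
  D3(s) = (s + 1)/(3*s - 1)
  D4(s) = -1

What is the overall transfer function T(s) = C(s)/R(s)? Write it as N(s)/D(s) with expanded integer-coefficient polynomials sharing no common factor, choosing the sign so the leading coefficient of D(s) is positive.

Reducing step by step:

[1] reduce the series chain D3, D4, giving (-s - 1)/(3*s - 1)
[2] apply the feedback formula to D2, (D3*D4), giving (1 - 9*s^2)/(3*s^2 + 13*s - 2)
[3] combine D1, [D2/(1+D2*(D3*D4))] in parallel; the result is T(s) itself (integer coefficients, no common factor, positive leading denominator coefficient)

Answer: (-9*s^3 - 51*s^2 + 32*s - 2)/(6*s^2 + 26*s - 4)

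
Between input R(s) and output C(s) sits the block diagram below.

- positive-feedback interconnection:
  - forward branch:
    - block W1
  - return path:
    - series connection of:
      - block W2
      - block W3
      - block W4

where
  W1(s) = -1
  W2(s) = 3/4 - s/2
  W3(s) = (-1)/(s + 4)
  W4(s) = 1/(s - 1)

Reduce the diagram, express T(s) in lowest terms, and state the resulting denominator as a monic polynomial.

1. reduce the series chain W2, W3, W4, giving (2*s - 3)/(4*s^2 + 12*s - 16)
2. reduce the feedback loop with forward W1 and return (W2*W3*W4), giving (-4*s^2 - 12*s + 16)/(4*s^2 + 14*s - 19)
No further cancellation is possible in the step-2 result, so that is T(s). Its denominator becomes monic after dividing by the leading coefficient 4.

Hence the answer: s^2 + 7*s/2 - 19/4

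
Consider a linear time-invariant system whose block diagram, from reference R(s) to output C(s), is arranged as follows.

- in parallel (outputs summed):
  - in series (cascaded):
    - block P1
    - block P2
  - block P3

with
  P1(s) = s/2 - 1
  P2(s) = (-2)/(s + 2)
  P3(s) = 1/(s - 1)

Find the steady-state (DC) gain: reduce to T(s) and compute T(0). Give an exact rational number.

Step 1 - multiply P1, P2 (series) = (2 - s)/(s + 2)
Step 2 - parallel reduction of (P1*P2), P3 = (-s^2 + 4*s)/(s^2 + s - 2)
Evaluating the step-2 result (the overall T(s)) at s = 0 gives T(0) = 0/(-2) = 0.

Final answer: 0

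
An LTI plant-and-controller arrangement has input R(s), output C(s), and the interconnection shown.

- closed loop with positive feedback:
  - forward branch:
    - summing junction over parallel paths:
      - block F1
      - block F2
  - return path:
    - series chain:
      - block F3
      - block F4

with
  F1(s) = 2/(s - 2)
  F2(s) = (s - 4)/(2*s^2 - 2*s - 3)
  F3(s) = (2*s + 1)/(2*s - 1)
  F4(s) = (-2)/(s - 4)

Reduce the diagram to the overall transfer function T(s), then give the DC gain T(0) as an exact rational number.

First reduce the diagram to T(s).

1. parallel reduction of F1, F2: (5*s^2 - 10*s + 2)/(2*s^3 - 6*s^2 + s + 6)
2. cascade F3, F4: (-4*s - 2)/(2*s^2 - 9*s + 4)
3. feedback reduction of (F1+F2), (F3*F4): (10*s^4 - 65*s^3 + 114*s^2 - 58*s + 8)/(4*s^5 - 30*s^4 + 84*s^3 - 51*s^2 - 62*s + 28)
Evaluating the step-3 result (the overall T(s)) at s = 0 gives T(0) = 8/28 = 2/7.

Answer: 2/7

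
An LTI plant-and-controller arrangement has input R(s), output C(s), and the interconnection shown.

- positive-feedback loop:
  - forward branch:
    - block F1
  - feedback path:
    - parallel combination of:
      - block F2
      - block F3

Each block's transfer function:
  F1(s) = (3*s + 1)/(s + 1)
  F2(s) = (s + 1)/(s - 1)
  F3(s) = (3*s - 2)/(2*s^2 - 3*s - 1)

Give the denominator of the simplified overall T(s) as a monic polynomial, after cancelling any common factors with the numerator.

First reduce the diagram to T(s).

Step 1. reduce the parallel group F2, F3 -> (2*s^3 + 2*s^2 - 9*s + 1)/(2*s^3 - 5*s^2 + 2*s + 1)
Step 2. reduce the feedback loop with forward F1 and return (F2+F3) -> (-6*s^4 + 13*s^3 - s^2 - 5*s - 1)/(4*s^4 + 11*s^3 - 22*s^2 - 9*s)
T(s) is the step-2 result (common factors already cancelled). Leading coefficient of the denominator: 4. Divide through by 4 for the monic polynomial.

Answer: s^4 + 11*s^3/4 - 11*s^2/2 - 9*s/4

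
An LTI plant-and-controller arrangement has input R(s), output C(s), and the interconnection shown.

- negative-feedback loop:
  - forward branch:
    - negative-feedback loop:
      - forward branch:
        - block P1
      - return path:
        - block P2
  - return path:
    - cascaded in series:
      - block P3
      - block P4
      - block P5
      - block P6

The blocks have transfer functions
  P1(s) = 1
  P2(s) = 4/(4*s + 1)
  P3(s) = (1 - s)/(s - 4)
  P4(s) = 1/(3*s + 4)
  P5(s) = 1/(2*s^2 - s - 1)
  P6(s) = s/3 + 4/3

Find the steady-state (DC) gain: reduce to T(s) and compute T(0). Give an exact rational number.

Step 1 - apply the feedback formula to P1, P2 -> (4*s + 1)/(4*s + 5)
Step 2 - cascade P3, P4, P5, P6 -> (-s - 4)/(18*s^3 - 39*s^2 - 120*s - 48)
Step 3 - close the feedback loop around [P1/(1+P1*P2)], (P3*P4*P5*P6) -> (72*s^4 - 138*s^3 - 519*s^2 - 312*s - 48)/(72*s^4 - 66*s^3 - 679*s^2 - 809*s - 244)
The step-3 result is T(s). Setting s = 0: T(0) = -48/(-244) = 12/61.

Hence the answer: 12/61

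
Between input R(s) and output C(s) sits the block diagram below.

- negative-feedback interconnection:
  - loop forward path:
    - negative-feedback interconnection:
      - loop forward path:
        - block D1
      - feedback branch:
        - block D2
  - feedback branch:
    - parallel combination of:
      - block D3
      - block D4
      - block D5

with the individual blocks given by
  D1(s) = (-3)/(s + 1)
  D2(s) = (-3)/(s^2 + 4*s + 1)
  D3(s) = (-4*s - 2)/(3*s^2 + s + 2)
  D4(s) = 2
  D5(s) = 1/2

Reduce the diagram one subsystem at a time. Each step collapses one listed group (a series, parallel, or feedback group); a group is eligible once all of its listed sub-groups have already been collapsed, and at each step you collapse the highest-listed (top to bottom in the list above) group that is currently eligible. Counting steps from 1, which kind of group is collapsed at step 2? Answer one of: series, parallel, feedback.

Step 1: close the feedback loop around D1, D2
Step 2: reduce the parallel group D3, D4, D5
Step 3: reduce the feedback loop with forward [D1/(1+D1*D2)] and return (D3+D4+D5)
Step 2 collapses a parallel group.

Hence the answer: parallel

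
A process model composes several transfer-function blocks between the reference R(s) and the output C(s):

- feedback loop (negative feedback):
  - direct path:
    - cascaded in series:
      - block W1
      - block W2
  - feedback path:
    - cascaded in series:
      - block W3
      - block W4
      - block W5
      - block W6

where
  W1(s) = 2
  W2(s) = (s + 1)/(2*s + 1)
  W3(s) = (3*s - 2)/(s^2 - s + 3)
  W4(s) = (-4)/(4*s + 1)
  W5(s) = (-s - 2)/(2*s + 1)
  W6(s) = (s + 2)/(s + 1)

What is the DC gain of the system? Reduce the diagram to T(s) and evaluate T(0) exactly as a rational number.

Answer: -6/61

Working:
Step 1: combine W1, W2 in series, giving (2*s + 2)/(2*s + 1)
Step 2: combine W3, W4, W5, W6 in series, giving (12*s^3 + 40*s^2 + 16*s - 32)/(8*s^5 + 6*s^4 + 17*s^3 + 36*s^2 + 20*s + 3)
Step 3: close the feedback loop around (W1*W2), (W3*W4*W5*W6), giving (16*s^5 + 12*s^4 + 34*s^3 + 72*s^2 + 40*s + 6)/(16*s^5 + 4*s^4 + 60*s^3 + 133*s^2 + 55*s - 61)
Step 3 gives the overall T(s). Then T(0) = 6/(-61) = -6/61.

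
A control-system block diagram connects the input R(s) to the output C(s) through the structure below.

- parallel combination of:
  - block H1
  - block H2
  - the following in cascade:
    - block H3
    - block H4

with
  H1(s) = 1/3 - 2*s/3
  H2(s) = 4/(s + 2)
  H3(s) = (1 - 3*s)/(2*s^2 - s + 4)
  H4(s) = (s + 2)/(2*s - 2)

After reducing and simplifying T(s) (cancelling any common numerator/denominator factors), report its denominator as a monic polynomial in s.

Step 1: cascade H3, H4 -> (-3*s^2 - 5*s + 2)/(4*s^3 - 6*s^2 + 10*s - 8)
Step 2: sum the parallel branches H1, H2, (H3*H4) -> (-8*s^5 + 45*s^3 - 131*s^2 + 140*s - 100)/(12*s^4 + 6*s^3 - 6*s^2 + 36*s - 48)
That last expression is T(s), already simplified. Scaling its denominator by 1/12 (the reciprocal of the leading coefficient) yields the monic denominator.

Answer: s^4 + s^3/2 - s^2/2 + 3*s - 4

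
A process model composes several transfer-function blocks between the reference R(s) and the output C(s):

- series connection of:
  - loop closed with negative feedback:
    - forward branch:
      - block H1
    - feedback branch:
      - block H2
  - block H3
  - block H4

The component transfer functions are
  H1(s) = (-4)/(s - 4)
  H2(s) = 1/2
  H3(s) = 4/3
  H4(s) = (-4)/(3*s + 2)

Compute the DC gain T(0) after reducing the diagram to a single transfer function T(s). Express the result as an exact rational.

Answer: -16/9

Working:
Step 1. apply the feedback formula to H1, H2 -> (-4)/(s - 6)
Step 2. cascade [H1/(1+H1*H2)], H3, H4 -> 64/(9*s^2 - 48*s - 36)
That last expression is T(s); at s = 0 only the constant terms survive, so T(0) = 64/(-36) = -16/9.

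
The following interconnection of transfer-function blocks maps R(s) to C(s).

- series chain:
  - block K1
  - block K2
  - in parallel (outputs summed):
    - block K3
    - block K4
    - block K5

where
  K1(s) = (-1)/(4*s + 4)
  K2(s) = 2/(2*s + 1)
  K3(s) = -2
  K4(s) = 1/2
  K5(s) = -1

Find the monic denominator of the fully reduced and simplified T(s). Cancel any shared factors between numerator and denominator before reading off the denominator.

Answer: s^2 + 3*s/2 + 1/2

Working:
1. add K3, K4, K5 (parallel); result (-5)/2
2. series reduction of K1, K2, (K3+K4+K5); result 5/(8*s^2 + 12*s + 4)
T(s) is the step-2 result (common factors already cancelled). Leading coefficient of the denominator: 8. Divide through by 8 for the monic polynomial.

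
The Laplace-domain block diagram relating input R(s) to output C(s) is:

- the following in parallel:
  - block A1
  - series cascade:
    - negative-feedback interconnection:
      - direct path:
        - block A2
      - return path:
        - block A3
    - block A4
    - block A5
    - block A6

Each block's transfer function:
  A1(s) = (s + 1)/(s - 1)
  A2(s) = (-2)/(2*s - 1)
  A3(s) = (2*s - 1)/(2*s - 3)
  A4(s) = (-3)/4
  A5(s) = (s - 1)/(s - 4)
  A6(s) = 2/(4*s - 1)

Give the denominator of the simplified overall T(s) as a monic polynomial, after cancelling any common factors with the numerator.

The answer is s^5 - 33*s^4/4 + 89*s^3/4 - 373*s^2/16 + 153*s/16 - 5/4.

Reasoning:
Step 1. close the feedback loop around A2, A3 = (6 - 4*s)/(4*s^2 - 12*s + 5)
Step 2. cascade [A2/(1+A2*A3)], A4, A5, A6 = (6*s^2 - 15*s + 9)/(16*s^4 - 116*s^3 + 240*s^2 - 133*s + 20)
Step 3. sum the parallel branches A1, ([A2/(1+A2*A3)]*A4*A5*A6) = (16*s^5 - 100*s^4 + 130*s^3 + 86*s^2 - 89*s + 11)/(16*s^5 - 132*s^4 + 356*s^3 - 373*s^2 + 153*s - 20)
The result of step 3 is T(s) in lowest terms. Its denominator has leading coefficient 16; dividing the denominator through by 16 makes it monic.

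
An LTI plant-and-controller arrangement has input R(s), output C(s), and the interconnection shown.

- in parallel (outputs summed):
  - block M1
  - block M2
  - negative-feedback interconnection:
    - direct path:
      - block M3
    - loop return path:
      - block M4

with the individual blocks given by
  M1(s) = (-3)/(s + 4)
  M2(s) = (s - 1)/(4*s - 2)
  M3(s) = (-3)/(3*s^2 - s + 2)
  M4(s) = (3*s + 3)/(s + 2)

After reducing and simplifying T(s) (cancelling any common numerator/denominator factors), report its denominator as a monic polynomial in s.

Step 1. collapse the loop (M3 forward, M4 return) gives (-3*s - 6)/(3*s^3 + 5*s^2 - 9*s - 5)
Step 2. reduce the parallel group M1, M2, [M3/(1+M3*M4)] gives (3*s^5 - 22*s^4 - 60*s^3 + 20*s^2 - 33*s + 38)/(12*s^5 + 62*s^4 + 10*s^3 - 186*s^2 + 2*s + 40)
T(s) is the step-2 result (common factors already cancelled). Leading coefficient of the denominator: 12. Divide through by 12 for the monic polynomial.

Therefore the answer is s^5 + 31*s^4/6 + 5*s^3/6 - 31*s^2/2 + s/6 + 10/3.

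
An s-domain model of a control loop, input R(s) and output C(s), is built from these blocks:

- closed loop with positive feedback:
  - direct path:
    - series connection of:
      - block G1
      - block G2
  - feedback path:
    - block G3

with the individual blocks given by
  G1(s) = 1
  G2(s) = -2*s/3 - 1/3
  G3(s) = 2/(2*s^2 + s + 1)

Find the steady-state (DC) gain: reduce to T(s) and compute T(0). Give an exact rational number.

Answer: -1/5

Working:
Step 1: combine G1, G2 in series; result -2*s/3 - 1/3
Step 2: reduce the feedback loop with forward (G1*G2) and return G3; result (-4*s^3 - 4*s^2 - 3*s - 1)/(6*s^2 + 7*s + 5)
DC gain: substitute s = 0 into T(s) from step 2: T(0) = -1/5.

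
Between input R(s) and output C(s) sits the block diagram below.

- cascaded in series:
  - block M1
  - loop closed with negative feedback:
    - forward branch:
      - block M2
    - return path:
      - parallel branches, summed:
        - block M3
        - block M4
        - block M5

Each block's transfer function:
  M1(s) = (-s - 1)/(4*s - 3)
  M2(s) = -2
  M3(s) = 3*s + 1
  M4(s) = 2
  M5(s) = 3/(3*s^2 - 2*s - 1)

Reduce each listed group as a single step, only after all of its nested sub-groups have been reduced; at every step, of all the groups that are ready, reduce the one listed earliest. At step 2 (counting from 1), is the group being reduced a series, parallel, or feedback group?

Step 1 - sum the parallel branches M3, M4, M5
Step 2 - reduce the feedback loop with forward M2 and return (M3+M4+M5)
Step 3 - multiply M1, [M2/(1+M2*(M3+M4+M5))] (series)
So the answer for step 2 is feedback.

Answer: feedback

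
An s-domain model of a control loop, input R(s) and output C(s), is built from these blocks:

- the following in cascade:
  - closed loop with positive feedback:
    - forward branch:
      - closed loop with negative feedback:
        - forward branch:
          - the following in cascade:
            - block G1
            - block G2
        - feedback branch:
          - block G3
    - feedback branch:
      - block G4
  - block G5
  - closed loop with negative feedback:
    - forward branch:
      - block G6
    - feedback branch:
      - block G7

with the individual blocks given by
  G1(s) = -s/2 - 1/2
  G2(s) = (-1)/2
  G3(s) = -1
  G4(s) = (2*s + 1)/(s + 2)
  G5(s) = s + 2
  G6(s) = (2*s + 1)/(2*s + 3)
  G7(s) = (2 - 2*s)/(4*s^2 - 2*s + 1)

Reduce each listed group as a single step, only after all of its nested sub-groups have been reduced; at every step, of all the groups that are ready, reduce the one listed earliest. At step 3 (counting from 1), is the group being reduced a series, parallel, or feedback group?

Step 1. series reduction of G1, G2
Step 2. feedback reduction of (G1*G2), G3
Step 3. collapse the loop ([(G1*G2)/(1+(G1*G2)*G3)] forward, G4 return)
Step 4. feedback reduction of G6, G7
Step 5. series reduction of [[(G1*G2)/(1+(G1*G2)*G3)]/(1-[(G1*G2)/(1+(G1*G2)*G3)]*G4)], G5, [G6/(1+G6*G7)]
At step 3 the group reduced is feedback.

Answer: feedback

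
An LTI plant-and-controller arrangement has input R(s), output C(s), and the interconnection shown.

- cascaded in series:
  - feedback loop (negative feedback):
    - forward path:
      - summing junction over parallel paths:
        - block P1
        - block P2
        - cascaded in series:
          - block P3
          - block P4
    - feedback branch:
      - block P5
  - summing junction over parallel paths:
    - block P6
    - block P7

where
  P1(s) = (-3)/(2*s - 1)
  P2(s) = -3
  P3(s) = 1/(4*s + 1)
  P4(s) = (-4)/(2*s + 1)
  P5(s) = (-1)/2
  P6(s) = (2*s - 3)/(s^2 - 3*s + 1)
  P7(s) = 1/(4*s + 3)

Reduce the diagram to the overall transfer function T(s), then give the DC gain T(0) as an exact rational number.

Answer: 32/9

Working:
[1] combine P3, P4 in series; result (-4)/(8*s^2 + 6*s + 1)
[2] reduce the parallel group P1, P2, (P3*P4); result (-48*s^3 - 36*s^2 - 14*s + 4)/(16*s^3 + 4*s^2 - 4*s - 1)
[3] collapse the loop ((P1+P2+(P3*P4)) forward, P5 return); result (-48*s^3 - 36*s^2 - 14*s + 4)/(40*s^3 + 22*s^2 + 3*s - 3)
[4] reduce the parallel group P6, P7; result (9*s^2 - 9*s - 8)/(4*s^3 - 9*s^2 - 5*s + 3)
[5] series reduction of [(P1+P2+(P3*P4))/(1+(P1+P2+(P3*P4))*P5)], (P6+P7); result (-432*s^5 + 108*s^4 + 582*s^3 + 450*s^2 + 76*s - 32)/(160*s^6 - 272*s^5 - 386*s^4 - 29*s^3 + 78*s^2 + 24*s - 9)
Evaluating the step-5 result (the overall T(s)) at s = 0 gives T(0) = -32/(-9) = 32/9.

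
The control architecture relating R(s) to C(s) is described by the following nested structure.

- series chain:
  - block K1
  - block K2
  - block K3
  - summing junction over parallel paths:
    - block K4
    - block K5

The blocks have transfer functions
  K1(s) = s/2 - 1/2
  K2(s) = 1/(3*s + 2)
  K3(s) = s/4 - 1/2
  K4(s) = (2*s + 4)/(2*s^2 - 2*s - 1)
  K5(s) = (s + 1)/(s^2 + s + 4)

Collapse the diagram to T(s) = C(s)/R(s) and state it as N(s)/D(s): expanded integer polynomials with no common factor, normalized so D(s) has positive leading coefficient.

The answer is (4*s^5 - 6*s^4 - s^3 - 27*s + 30)/(48*s^5 + 32*s^4 + 120*s^3 - 136*s^2 - 240*s - 64).

Reasoning:
(1) add K4, K5 (parallel) gives (4*s^3 + 6*s^2 + 9*s + 15)/(2*s^4 + 5*s^2 - 9*s - 4)
(2) multiply K1, K2, K3, (K4+K5) (series) - this is the overall T(s), already in the required normalized form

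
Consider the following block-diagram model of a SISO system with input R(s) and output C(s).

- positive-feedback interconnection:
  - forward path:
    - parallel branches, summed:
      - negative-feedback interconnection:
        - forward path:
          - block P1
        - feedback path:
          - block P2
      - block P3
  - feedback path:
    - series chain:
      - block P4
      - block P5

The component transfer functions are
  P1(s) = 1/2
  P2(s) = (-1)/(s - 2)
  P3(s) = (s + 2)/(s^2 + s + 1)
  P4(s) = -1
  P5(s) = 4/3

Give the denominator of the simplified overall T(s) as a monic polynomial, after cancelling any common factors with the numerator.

1. reduce the feedback loop with forward P1 and return P2, giving (s - 2)/(2*s - 5)
2. add [P1/(1+P1*P2)], P3 (parallel), giving (s^3 + s^2 - 2*s - 12)/(2*s^3 - 3*s^2 - 3*s - 5)
3. multiply P4, P5 (series), giving (-4)/3
4. reduce the feedback loop with forward ([P1/(1+P1*P2)]+P3) and return (P4*P5), giving (3*s^3 + 3*s^2 - 6*s - 36)/(10*s^3 - 5*s^2 - 17*s - 63)
No further cancellation is possible in the step-4 result, so that is T(s). Its denominator becomes monic after dividing by the leading coefficient 10.

Therefore the answer is s^3 - s^2/2 - 17*s/10 - 63/10.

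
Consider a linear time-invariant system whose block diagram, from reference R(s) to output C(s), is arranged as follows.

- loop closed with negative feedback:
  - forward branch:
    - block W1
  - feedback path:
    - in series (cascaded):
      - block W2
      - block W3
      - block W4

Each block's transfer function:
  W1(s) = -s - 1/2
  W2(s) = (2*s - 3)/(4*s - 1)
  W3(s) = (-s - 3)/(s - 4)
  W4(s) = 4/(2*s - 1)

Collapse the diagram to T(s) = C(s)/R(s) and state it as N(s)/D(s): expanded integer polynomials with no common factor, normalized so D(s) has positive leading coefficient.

Answer: (-16*s^4 + 68*s^3 - 12*s^2 - 17*s + 4)/(32*s^3 - 44*s^2 - 10*s - 44)

Working:
Step 1 - cascade W2, W3, W4 gives (-8*s^2 - 12*s + 36)/(8*s^3 - 38*s^2 + 25*s - 4)
Step 2 - feedback reduction of W1, (W2*W3*W4), giving the overall T(s)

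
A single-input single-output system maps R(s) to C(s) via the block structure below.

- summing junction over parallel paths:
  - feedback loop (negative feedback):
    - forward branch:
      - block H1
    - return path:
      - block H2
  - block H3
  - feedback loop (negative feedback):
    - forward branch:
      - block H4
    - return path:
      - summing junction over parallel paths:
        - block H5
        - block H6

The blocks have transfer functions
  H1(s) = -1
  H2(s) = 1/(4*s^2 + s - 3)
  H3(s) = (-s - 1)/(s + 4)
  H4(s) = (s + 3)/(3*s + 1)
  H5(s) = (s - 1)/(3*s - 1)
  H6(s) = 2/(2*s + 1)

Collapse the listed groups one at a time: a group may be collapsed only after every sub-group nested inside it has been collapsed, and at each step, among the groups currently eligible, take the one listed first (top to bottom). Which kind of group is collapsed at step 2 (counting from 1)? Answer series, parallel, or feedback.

Step 1 - collapse the loop (H1 forward, H2 return)
Step 2 - parallel reduction of H5, H6
Step 3 - collapse the loop (H4 forward, (H5+H6) return)
Step 4 - parallel reduction of [H1/(1+H1*H2)], H3, [H4/(1+H4*(H5+H6))]
So the answer for step 2 is parallel.

Answer: parallel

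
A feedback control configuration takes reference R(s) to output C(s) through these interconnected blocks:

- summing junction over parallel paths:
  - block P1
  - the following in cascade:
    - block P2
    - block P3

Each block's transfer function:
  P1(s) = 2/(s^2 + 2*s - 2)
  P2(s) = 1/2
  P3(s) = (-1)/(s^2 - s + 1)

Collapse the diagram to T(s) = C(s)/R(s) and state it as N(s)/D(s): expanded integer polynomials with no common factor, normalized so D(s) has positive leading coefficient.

Reducing step by step:

(1) combine P2, P3 in series -> (-1)/(2*s^2 - 2*s + 2)
(2) sum the parallel branches P1, (P2*P3): this yields T(s), and no further normalization is needed

Answer: (3*s^2 - 6*s + 6)/(2*s^4 + 2*s^3 - 6*s^2 + 8*s - 4)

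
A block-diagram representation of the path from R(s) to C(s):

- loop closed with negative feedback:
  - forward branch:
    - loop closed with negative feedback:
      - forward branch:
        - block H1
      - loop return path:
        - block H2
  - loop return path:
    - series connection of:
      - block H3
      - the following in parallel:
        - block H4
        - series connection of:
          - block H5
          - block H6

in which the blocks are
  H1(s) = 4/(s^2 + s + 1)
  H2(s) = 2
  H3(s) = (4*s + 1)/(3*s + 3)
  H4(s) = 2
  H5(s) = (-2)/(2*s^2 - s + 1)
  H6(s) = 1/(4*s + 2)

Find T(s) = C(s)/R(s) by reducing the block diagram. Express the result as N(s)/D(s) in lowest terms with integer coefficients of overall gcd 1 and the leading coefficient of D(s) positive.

(1) close the feedback loop around H1, H2 -> 4/(s^2 + s + 9)
(2) reduce the series chain H5, H6 -> (-1)/(4*s^3 + s + 1)
(3) combine H4, (H5*H6) in parallel -> (8*s^3 + 2*s + 1)/(4*s^3 + s + 1)
(4) combine H3, (H4+(H5*H6)) in series -> (32*s^4 + 8*s^3 + 8*s^2 + 6*s + 1)/(12*s^4 + 12*s^3 + 3*s^2 + 6*s + 3)
(5) collapse the loop ([H1/(1+H1*H2)] forward, (H3*(H4+(H5*H6))) return): this yields T(s), and no further normalization is needed

Final answer: (48*s^4 + 48*s^3 + 12*s^2 + 24*s + 12)/(12*s^6 + 24*s^5 + 251*s^4 + 149*s^3 + 68*s^2 + 81*s + 31)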